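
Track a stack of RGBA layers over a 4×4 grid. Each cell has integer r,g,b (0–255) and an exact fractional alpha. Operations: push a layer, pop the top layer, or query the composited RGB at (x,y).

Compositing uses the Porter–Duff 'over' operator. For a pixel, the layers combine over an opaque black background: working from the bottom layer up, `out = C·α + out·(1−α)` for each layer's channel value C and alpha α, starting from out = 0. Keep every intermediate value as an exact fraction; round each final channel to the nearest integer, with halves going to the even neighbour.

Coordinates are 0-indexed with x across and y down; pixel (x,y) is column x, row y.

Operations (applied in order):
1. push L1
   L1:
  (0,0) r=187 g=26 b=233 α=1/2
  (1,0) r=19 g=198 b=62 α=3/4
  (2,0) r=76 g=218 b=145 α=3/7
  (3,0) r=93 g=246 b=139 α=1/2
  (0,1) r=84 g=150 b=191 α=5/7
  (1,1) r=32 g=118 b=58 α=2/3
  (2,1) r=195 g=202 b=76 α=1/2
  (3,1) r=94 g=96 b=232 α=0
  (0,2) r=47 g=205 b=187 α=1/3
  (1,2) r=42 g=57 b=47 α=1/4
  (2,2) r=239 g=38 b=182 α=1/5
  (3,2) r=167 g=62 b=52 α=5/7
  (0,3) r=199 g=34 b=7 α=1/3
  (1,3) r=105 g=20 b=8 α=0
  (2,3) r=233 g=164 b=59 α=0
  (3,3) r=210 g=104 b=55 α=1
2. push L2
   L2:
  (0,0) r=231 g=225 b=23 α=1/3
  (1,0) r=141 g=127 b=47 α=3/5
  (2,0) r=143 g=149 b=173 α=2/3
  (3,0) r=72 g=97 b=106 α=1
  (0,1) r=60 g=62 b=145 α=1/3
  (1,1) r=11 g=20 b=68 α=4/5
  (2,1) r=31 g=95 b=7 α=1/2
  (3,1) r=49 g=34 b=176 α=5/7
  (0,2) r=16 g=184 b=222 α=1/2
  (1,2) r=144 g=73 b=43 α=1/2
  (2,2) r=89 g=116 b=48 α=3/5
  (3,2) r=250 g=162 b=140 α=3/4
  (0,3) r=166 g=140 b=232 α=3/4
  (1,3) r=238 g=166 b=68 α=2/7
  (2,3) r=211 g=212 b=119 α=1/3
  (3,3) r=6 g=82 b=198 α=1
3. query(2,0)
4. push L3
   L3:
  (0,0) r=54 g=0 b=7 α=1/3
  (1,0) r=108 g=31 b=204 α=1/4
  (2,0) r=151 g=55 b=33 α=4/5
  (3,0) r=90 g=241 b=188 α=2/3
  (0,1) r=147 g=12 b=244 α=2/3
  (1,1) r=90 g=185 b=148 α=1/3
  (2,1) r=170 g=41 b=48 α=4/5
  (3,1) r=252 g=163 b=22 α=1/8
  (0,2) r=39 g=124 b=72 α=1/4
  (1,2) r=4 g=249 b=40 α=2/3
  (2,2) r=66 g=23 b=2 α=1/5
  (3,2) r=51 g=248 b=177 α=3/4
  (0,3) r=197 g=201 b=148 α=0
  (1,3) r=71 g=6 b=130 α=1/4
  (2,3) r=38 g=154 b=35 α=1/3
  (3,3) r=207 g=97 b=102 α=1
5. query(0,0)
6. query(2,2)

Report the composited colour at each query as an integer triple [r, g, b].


(2,0) stack=L1,L2; from [0,0,0]:
+L1 (α=3/7) → [228/7, 654/7, 435/7]
+L2 (α=2/3) → [2230/21, 2740/21, 2857/21]
= [106, 130, 136]

query (0,0) [L1,L2,L3] — begin 0,0,0
L1 α=1/2: [187/2, 13, 233/2]
L2 α=1/3: [418/3, 251/3, 256/3]
L3 α=1/3: [998/9, 502/9, 533/9]
rounded: [111, 56, 59]

at x=2,y=2 over L1,L2,L3:
+L1 (α=1/5) → [239/5, 38/5, 182/5]
+L2 (α=3/5) → [1813/25, 1816/25, 1084/25]
+L3 (α=1/5) → [8902/125, 7839/125, 4386/125]
rounded: [71, 63, 35]


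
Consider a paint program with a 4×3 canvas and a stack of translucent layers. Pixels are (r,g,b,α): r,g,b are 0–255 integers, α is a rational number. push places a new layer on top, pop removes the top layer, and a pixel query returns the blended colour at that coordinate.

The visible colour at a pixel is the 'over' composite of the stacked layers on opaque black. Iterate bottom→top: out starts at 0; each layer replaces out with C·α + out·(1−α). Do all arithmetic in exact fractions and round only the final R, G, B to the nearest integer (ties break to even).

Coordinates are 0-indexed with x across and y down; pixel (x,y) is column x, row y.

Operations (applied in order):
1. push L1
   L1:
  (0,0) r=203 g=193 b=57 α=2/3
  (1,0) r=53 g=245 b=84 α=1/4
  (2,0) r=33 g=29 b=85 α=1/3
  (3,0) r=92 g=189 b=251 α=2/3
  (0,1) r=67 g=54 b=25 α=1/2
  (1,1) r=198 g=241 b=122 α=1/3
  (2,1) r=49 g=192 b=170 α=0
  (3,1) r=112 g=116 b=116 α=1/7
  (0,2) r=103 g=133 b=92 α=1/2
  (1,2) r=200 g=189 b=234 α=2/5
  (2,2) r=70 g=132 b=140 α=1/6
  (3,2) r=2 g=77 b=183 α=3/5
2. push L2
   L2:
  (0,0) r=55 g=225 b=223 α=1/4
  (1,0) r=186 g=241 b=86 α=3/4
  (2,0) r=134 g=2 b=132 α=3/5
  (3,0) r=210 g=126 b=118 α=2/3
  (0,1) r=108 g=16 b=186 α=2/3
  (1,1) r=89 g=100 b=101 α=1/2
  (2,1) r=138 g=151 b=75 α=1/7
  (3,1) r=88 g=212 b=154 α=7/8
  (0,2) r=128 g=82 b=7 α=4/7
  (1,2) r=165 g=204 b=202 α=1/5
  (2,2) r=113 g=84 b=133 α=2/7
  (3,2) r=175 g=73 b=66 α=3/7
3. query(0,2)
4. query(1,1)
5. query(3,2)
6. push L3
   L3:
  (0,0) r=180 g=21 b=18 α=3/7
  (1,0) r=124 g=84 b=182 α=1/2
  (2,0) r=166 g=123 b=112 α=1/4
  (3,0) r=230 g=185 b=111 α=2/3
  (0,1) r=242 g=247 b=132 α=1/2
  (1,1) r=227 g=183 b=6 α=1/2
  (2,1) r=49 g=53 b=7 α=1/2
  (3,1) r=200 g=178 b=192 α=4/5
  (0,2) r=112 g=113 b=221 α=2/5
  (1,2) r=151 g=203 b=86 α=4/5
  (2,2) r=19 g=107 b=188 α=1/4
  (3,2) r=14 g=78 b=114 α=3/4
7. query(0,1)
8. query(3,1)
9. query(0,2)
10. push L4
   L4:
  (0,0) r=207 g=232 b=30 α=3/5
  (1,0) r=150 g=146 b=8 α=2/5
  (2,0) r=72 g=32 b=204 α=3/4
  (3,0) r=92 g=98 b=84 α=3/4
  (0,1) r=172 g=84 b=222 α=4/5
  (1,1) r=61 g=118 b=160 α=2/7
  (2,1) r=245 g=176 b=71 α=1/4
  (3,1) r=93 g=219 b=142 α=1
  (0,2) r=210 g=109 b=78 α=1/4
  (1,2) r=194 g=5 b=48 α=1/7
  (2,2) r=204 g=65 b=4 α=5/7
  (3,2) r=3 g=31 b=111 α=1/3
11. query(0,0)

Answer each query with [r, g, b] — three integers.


query (0,2) [L1,L2] — begin 0,0,0
L1 α=1/2: [103/2, 133/2, 46]
L2 α=4/7: [1333/14, 1055/14, 166/7]
→ [95, 75, 24]

(1,1) stack=L1,L2; from [0,0,0]:
L1 α=1/3: [66, 241/3, 122/3]
L2 α=1/2: [155/2, 541/6, 425/6]
→ [78, 90, 71]

at x=3,y=2 over L1,L2:
L1 α=3/5: [6/5, 231/5, 549/5]
L2 α=3/7: [2649/35, 2019/35, 3186/35]
rounded: [76, 58, 91]

at x=0,y=1 over L1,L2,L3:
+L1 (α=1/2) → [67/2, 27, 25/2]
+L2 (α=2/3) → [499/6, 59/3, 769/6]
+L3 (α=1/2) → [1951/12, 400/3, 1561/12]
= [163, 133, 130]

(3,1) stack=L1,L2,L3; from [0,0,0]:
+L1 (α=1/7) → [16, 116/7, 116/7]
+L2 (α=7/8) → [79, 1313/7, 3831/28]
+L3 (α=4/5) → [879/5, 6297/35, 5067/28]
rounded: [176, 180, 181]

(0,2) stack=L1,L2,L3; from [0,0,0]:
+L1 (α=1/2) → [103/2, 133/2, 46]
+L2 (α=4/7) → [1333/14, 1055/14, 166/7]
+L3 (α=2/5) → [1427/14, 6329/70, 3592/35]
= [102, 90, 103]

(0,0) stack=L1,L2,L3,L4; from [0,0,0]:
+L1 (α=2/3) → [406/3, 386/3, 38]
+L2 (α=1/4) → [461/4, 611/4, 337/4]
+L3 (α=3/7) → [143, 674/7, 391/7]
+L4 (α=3/5) → [907/5, 1244/7, 1412/35]
rounded: [181, 178, 40]


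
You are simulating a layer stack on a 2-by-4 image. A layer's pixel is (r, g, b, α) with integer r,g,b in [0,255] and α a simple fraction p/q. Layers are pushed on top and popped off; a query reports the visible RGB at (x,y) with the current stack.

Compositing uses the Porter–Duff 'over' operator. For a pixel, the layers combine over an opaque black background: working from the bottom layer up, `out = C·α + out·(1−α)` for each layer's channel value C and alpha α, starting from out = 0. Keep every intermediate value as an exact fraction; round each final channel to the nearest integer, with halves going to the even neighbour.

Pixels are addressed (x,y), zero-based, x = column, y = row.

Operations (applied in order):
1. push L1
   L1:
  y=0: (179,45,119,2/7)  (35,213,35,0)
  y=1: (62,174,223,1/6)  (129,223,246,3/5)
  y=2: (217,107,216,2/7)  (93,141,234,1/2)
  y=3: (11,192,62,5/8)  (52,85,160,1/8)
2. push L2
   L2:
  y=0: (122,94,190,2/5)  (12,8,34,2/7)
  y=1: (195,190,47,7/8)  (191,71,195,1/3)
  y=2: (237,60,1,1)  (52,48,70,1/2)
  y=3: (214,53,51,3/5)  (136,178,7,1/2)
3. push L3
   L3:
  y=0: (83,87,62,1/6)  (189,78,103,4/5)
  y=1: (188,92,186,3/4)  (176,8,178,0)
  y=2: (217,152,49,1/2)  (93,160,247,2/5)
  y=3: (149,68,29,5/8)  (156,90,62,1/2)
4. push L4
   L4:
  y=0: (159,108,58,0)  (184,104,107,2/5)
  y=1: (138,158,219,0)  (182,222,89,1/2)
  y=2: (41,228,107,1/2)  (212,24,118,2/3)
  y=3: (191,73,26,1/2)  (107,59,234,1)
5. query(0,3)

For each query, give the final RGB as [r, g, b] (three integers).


query (0,3) [L1,L2,L3,L4] — begin 0,0,0
L1 α=5/8: [55/8, 120, 155/4]
L2 α=3/5: [2623/20, 399/5, 461/10]
L3 α=5/8: [22769/160, 2897/40, 2833/80]
L4 α=1/2: [53329/320, 5817/80, 4913/160]
→ [167, 73, 31]


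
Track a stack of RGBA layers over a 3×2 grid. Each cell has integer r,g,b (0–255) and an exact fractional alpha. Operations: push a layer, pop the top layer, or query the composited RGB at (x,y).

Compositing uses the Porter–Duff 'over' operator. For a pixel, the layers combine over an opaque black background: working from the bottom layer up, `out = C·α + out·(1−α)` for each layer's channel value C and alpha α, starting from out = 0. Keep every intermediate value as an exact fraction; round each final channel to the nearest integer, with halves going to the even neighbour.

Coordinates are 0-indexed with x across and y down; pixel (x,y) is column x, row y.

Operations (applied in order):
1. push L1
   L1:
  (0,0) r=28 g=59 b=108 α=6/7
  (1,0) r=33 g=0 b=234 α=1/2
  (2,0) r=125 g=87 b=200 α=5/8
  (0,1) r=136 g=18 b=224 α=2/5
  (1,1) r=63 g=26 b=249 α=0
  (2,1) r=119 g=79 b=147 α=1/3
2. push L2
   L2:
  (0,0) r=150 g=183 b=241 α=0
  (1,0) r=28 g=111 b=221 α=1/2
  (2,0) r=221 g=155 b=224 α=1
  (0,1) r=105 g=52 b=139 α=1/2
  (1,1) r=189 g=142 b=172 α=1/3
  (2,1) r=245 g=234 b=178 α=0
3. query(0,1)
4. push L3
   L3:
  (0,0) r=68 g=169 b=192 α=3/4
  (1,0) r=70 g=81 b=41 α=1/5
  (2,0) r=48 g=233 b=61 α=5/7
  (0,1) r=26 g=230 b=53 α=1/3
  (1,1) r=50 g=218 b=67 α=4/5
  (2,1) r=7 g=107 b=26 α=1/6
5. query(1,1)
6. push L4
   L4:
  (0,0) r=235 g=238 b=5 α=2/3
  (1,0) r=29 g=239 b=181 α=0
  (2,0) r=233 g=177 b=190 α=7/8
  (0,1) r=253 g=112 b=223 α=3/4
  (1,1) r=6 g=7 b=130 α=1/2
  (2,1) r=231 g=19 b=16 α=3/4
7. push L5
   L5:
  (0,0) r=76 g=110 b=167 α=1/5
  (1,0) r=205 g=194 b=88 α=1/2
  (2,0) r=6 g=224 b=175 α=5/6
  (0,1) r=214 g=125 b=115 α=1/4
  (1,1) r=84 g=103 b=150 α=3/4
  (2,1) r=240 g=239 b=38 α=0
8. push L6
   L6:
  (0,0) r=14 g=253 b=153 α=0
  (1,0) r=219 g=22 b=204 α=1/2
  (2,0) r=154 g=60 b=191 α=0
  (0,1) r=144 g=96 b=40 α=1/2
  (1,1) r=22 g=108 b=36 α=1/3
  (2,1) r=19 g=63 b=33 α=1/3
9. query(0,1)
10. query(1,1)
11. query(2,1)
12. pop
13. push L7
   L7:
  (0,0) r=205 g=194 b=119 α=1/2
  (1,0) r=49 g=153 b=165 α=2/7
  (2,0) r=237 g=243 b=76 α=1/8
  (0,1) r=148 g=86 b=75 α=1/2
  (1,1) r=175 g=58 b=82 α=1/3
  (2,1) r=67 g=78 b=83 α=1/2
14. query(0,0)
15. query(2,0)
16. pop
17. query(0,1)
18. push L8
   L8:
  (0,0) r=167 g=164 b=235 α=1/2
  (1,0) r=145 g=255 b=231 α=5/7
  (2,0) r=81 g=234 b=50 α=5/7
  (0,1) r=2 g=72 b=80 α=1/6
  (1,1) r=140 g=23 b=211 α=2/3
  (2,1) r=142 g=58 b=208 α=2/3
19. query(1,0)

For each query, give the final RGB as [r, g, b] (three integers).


query (0,1) [L1,L2] — begin 0,0,0
L1 α=2/5: [272/5, 36/5, 448/5]
L2 α=1/2: [797/10, 148/5, 1143/10]
rounded: [80, 30, 114]

(1,1) stack=L1,L2,L3; from [0,0,0]:
after L1 α=0: [0, 0, 0]
after L2 α=1/3: [63, 142/3, 172/3]
after L3 α=4/5: [263/5, 2758/15, 976/15]
= [53, 184, 65]

at x=0,y=1 over L1,L2,L3,L4,L5,L6:
L1 α=2/5: [272/5, 36/5, 448/5]
L2 α=1/2: [797/10, 148/5, 1143/10]
L3 α=1/3: [309/5, 482/5, 1408/15]
L4 α=3/4: [1026/5, 1081/10, 11443/60]
L5 α=1/4: [1037/5, 4493/40, 13743/80]
L6 α=1/2: [1757/10, 8333/80, 16943/160]
= [176, 104, 106]

(1,1) stack=L1,L2,L3,L4,L5,L6; from [0,0,0]:
after L1 α=0: [0, 0, 0]
after L2 α=1/3: [63, 142/3, 172/3]
after L3 α=4/5: [263/5, 2758/15, 976/15]
after L4 α=1/2: [293/10, 2863/30, 1463/15]
after L5 α=3/4: [2813/40, 12133/120, 8213/60]
after L6 α=1/3: [3253/60, 18613/180, 9293/90]
= [54, 103, 103]

query (2,1) [L1,L2,L3,L4,L5,L6] — begin 0,0,0
after L1 α=1/3: [119/3, 79/3, 49]
after L2 α=0: [119/3, 79/3, 49]
after L3 α=1/6: [308/9, 358/9, 271/6]
after L4 α=3/4: [6545/36, 871/36, 559/24]
after L5 α=0: [6545/36, 871/36, 559/24]
after L6 α=1/3: [6887/54, 2005/54, 955/36]
→ [128, 37, 27]

at x=0,y=0 over L1,L2,L3,L4,L5,L7:
L1 α=6/7: [24, 354/7, 648/7]
L2 α=0: [24, 354/7, 648/7]
L3 α=3/4: [57, 3903/28, 1170/7]
L4 α=2/3: [527/3, 17231/84, 1240/21]
L5 α=1/5: [2336/15, 19541/105, 8467/105]
L7 α=1/2: [5411/30, 39911/210, 10481/105]
→ [180, 190, 100]

at x=2,y=0 over L1,L2,L3,L4,L5,L7:
+L1 (α=5/8) → [625/8, 435/8, 125]
+L2 (α=1) → [221, 155, 224]
+L3 (α=5/7) → [682/7, 1475/7, 753/7]
+L4 (α=7/8) → [12099/56, 2537/14, 10063/56]
+L5 (α=5/6) → [4593/112, 18217/84, 59063/336]
+L7 (α=1/8) → [8385/128, 21133/96, 62711/384]
→ [66, 220, 163]

(0,1) stack=L1,L2,L3,L4,L5; from [0,0,0]:
after L1 α=2/5: [272/5, 36/5, 448/5]
after L2 α=1/2: [797/10, 148/5, 1143/10]
after L3 α=1/3: [309/5, 482/5, 1408/15]
after L4 α=3/4: [1026/5, 1081/10, 11443/60]
after L5 α=1/4: [1037/5, 4493/40, 13743/80]
rounded: [207, 112, 172]

at x=1,y=0 over L1,L2,L3,L4,L5,L8:
+L1 (α=1/2) → [33/2, 0, 117]
+L2 (α=1/2) → [89/4, 111/2, 169]
+L3 (α=1/5) → [159/5, 303/5, 717/5]
+L4 (α=0) → [159/5, 303/5, 717/5]
+L5 (α=1/2) → [592/5, 1273/10, 1157/10]
+L8 (α=5/7) → [687/5, 7648/35, 6932/35]
= [137, 219, 198]


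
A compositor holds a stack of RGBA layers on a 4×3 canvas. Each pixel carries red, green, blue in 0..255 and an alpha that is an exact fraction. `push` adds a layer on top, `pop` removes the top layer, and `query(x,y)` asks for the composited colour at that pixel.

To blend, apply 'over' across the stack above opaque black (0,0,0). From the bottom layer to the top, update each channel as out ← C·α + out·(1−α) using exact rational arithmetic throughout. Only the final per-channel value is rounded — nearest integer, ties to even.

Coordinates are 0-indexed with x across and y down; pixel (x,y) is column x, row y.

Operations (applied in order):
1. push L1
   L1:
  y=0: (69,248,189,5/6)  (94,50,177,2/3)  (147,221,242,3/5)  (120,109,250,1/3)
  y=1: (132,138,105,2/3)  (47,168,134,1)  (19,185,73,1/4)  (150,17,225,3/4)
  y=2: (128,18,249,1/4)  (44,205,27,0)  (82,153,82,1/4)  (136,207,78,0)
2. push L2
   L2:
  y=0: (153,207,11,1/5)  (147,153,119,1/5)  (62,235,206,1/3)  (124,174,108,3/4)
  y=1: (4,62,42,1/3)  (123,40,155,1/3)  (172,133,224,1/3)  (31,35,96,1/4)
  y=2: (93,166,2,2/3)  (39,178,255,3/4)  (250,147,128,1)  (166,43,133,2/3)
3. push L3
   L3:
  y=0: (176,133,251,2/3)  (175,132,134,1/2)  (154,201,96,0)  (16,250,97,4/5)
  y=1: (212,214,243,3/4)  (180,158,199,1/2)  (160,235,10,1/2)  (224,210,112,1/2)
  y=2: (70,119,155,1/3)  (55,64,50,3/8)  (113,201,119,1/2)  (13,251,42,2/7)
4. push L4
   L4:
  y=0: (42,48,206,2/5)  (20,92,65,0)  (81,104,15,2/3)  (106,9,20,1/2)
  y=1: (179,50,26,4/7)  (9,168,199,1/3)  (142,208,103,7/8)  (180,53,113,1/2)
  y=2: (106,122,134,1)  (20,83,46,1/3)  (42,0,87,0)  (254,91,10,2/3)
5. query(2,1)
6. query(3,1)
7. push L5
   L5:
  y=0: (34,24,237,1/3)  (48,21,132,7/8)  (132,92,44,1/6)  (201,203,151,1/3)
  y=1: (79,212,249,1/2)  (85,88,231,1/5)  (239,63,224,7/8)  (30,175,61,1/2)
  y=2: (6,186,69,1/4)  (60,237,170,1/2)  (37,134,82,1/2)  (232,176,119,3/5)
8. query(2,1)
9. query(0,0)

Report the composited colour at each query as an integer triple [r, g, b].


(2,1) stack=L1,L2,L3,L4; from [0,0,0]:
after L1 α=1/4: [19/4, 185/4, 73/4]
after L2 α=1/3: [121/2, 451/6, 521/6]
after L3 α=1/2: [441/4, 1861/12, 581/12]
after L4 α=7/8: [4417/32, 19333/96, 9233/96]
= [138, 201, 96]

at x=3,y=1 over L1,L2,L3,L4:
+L1 (α=3/4) → [225/2, 51/4, 675/4]
+L2 (α=1/4) → [737/8, 293/16, 2409/16]
+L3 (α=1/2) → [2529/16, 3653/32, 4201/32]
+L4 (α=1/2) → [5409/32, 5349/64, 7817/64]
rounded: [169, 84, 122]

at x=2,y=1 over L1,L2,L3,L4,L5:
+L1 (α=1/4) → [19/4, 185/4, 73/4]
+L2 (α=1/3) → [121/2, 451/6, 521/6]
+L3 (α=1/2) → [441/4, 1861/12, 581/12]
+L4 (α=7/8) → [4417/32, 19333/96, 9233/96]
+L5 (α=7/8) → [57953/256, 61669/768, 159761/768]
= [226, 80, 208]

query (0,0) [L1,L2,L3,L4,L5] — begin 0,0,0
L1 α=5/6: [115/2, 620/3, 315/2]
L2 α=1/5: [383/5, 3101/15, 641/5]
L3 α=2/3: [2143/15, 7091/45, 3151/15]
L4 α=2/5: [2563/25, 8531/75, 5211/25]
L5 α=1/3: [1992/25, 18862/225, 5449/25]
= [80, 84, 218]


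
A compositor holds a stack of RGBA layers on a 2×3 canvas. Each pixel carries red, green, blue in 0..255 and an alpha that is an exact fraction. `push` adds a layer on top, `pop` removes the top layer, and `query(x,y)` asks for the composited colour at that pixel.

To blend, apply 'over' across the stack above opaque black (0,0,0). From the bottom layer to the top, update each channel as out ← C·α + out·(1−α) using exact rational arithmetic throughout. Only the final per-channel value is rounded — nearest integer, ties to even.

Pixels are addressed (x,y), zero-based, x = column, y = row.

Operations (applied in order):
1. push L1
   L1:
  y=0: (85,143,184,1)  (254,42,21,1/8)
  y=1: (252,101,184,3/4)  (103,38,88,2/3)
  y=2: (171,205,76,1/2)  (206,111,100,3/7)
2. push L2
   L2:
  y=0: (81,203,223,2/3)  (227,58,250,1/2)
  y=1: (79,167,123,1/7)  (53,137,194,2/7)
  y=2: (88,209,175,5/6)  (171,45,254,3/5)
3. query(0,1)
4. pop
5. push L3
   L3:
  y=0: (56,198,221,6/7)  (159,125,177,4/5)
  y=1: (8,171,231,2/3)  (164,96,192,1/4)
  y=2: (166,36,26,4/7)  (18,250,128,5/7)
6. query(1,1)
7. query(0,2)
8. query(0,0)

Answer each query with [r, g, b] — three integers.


(0,1) stack=L1,L2; from [0,0,0]:
+L1 (α=3/4) → [189, 303/4, 138]
+L2 (α=1/7) → [1213/7, 1243/14, 951/7]
rounded: [173, 89, 136]

query (1,1) [L1,L3] — begin 0,0,0
after L1 α=2/3: [206/3, 76/3, 176/3]
after L3 α=1/4: [185/2, 43, 92]
= [92, 43, 92]

query (0,2) [L1,L3] — begin 0,0,0
L1 α=1/2: [171/2, 205/2, 38]
L3 α=4/7: [263/2, 129/2, 218/7]
= [132, 64, 31]

query (0,0) [L1,L3] — begin 0,0,0
+L1 (α=1) → [85, 143, 184]
+L3 (α=6/7) → [421/7, 1331/7, 1510/7]
rounded: [60, 190, 216]


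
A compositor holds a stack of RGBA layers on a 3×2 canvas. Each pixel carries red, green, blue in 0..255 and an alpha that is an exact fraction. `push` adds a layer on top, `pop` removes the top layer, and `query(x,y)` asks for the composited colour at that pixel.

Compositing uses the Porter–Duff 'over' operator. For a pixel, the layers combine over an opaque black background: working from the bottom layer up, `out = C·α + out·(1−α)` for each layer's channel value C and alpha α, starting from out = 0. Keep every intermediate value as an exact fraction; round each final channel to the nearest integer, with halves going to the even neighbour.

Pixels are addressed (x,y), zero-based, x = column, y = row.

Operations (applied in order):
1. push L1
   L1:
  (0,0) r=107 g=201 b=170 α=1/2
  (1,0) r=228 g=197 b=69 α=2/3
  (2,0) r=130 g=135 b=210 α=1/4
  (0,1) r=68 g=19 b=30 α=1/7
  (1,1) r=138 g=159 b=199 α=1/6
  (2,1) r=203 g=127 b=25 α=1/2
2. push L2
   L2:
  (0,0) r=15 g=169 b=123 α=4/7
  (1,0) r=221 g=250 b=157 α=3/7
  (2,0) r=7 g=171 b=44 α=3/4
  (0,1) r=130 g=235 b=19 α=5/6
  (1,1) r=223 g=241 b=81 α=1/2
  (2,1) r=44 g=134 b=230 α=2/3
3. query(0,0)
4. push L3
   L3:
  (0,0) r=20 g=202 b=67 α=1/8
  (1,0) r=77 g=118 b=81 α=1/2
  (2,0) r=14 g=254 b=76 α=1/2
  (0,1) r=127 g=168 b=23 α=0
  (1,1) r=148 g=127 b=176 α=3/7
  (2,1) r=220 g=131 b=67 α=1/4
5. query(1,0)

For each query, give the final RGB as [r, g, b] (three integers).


at x=0,y=0 over L1,L2:
+L1 (α=1/2) → [107/2, 201/2, 85]
+L2 (α=4/7) → [63/2, 1955/14, 747/7]
= [32, 140, 107]

query (1,0) [L1,L2,L3] — begin 0,0,0
+L1 (α=2/3) → [152, 394/3, 46]
+L2 (α=3/7) → [1271/7, 3826/21, 655/7]
+L3 (α=1/2) → [905/7, 3152/21, 611/7]
= [129, 150, 87]


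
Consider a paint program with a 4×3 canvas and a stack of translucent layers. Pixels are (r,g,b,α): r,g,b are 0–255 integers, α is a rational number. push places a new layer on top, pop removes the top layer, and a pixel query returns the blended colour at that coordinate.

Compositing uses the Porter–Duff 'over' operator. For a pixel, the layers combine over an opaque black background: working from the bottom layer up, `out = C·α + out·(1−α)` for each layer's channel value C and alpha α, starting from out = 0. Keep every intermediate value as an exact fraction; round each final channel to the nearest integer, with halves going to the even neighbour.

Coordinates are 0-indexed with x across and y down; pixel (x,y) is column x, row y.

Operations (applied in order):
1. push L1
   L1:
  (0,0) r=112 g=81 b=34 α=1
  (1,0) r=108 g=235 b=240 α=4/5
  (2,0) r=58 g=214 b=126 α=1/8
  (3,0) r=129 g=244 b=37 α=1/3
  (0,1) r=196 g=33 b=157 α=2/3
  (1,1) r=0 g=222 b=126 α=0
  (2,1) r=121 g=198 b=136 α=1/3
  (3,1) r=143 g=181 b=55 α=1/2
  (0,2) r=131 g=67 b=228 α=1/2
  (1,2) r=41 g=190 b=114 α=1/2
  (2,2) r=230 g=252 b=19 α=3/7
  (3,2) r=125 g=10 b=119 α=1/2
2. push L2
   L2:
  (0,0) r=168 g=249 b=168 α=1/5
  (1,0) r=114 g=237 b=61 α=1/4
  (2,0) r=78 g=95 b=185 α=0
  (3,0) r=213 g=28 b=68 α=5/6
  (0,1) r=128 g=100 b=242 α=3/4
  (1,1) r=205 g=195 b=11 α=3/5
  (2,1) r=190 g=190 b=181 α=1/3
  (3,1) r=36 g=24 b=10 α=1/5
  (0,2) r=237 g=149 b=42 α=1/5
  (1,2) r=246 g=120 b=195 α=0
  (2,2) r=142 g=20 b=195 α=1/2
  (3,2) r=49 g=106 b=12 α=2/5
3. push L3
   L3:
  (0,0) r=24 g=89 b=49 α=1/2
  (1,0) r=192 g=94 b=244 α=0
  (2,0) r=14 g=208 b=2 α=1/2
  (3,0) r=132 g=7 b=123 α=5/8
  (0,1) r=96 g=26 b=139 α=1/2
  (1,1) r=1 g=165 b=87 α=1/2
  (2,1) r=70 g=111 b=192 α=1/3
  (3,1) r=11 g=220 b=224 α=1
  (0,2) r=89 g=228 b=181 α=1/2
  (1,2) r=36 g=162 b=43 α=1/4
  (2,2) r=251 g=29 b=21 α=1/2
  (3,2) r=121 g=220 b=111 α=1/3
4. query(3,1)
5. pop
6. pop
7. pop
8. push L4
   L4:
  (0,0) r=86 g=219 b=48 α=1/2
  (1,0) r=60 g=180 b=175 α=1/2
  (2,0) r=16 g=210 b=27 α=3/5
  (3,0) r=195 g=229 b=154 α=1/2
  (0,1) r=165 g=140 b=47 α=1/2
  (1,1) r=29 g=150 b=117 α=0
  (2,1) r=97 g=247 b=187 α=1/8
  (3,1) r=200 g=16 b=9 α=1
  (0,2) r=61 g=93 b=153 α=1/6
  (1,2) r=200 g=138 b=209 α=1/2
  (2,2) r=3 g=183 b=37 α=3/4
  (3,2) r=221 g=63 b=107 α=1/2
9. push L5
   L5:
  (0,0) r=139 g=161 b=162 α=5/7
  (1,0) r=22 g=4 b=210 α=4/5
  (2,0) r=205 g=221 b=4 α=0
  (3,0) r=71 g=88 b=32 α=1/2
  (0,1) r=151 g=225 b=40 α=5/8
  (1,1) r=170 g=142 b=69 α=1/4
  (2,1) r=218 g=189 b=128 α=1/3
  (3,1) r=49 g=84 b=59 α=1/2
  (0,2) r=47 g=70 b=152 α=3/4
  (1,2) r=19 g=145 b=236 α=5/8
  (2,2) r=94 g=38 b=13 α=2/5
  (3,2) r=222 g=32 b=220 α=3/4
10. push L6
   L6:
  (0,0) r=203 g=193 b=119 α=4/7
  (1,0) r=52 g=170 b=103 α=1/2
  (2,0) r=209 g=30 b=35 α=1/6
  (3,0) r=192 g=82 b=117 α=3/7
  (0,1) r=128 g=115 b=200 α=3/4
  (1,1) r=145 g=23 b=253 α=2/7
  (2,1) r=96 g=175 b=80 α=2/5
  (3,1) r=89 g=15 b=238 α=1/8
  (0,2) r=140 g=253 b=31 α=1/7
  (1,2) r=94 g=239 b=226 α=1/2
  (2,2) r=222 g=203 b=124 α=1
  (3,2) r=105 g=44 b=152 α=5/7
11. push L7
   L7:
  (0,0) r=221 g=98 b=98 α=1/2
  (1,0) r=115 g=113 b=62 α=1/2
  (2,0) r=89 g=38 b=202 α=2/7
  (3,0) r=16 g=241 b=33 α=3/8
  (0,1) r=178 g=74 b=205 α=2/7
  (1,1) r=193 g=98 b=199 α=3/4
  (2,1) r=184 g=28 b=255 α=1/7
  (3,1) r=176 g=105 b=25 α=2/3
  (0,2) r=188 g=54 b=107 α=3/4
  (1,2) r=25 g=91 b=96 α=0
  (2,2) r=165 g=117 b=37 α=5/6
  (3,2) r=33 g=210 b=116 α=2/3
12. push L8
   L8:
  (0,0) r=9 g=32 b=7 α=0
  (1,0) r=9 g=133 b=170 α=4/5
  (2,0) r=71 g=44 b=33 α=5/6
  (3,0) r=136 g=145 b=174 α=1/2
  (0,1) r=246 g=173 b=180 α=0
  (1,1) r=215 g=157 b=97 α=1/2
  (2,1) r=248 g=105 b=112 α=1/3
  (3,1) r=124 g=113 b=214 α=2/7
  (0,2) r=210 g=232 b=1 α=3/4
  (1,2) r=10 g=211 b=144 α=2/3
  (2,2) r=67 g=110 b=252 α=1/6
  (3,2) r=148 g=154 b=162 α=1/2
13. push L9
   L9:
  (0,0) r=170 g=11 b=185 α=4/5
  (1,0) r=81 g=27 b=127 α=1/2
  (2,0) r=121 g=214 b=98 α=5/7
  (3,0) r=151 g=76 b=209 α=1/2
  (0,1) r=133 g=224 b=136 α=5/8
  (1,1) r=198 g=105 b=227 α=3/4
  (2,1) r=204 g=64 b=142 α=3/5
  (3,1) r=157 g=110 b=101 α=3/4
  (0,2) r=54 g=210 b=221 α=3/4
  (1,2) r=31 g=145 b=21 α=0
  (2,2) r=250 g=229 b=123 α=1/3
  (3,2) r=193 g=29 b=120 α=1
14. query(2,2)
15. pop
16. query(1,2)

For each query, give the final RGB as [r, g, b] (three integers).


at x=3,y=1 over L1,L2,L3:
L1 α=1/2: [143/2, 181/2, 55/2]
L2 α=1/5: [322/5, 386/5, 24]
L3 α=1: [11, 220, 224]
rounded: [11, 220, 224]

query (2,2) [L4,L5,L6,L7,L8,L9] — begin 0,0,0
+L4 (α=3/4) → [9/4, 549/4, 111/4]
+L5 (α=2/5) → [779/20, 1951/20, 437/20]
+L6 (α=1) → [222, 203, 124]
+L7 (α=5/6) → [349/2, 394/3, 103/2]
+L8 (α=1/6) → [1879/12, 1150/9, 1019/12]
+L9 (α=1/3) → [3379/18, 4361/27, 1757/18]
rounded: [188, 162, 98]

at x=1,y=2 over L4,L5,L6,L7,L8:
+L4 (α=1/2) → [100, 69, 209/2]
+L5 (α=5/8) → [395/8, 233/2, 2987/16]
+L6 (α=1/2) → [1147/16, 711/4, 6603/32]
+L7 (α=0) → [1147/16, 711/4, 6603/32]
+L8 (α=2/3) → [489/16, 2399/12, 5273/32]
→ [31, 200, 165]


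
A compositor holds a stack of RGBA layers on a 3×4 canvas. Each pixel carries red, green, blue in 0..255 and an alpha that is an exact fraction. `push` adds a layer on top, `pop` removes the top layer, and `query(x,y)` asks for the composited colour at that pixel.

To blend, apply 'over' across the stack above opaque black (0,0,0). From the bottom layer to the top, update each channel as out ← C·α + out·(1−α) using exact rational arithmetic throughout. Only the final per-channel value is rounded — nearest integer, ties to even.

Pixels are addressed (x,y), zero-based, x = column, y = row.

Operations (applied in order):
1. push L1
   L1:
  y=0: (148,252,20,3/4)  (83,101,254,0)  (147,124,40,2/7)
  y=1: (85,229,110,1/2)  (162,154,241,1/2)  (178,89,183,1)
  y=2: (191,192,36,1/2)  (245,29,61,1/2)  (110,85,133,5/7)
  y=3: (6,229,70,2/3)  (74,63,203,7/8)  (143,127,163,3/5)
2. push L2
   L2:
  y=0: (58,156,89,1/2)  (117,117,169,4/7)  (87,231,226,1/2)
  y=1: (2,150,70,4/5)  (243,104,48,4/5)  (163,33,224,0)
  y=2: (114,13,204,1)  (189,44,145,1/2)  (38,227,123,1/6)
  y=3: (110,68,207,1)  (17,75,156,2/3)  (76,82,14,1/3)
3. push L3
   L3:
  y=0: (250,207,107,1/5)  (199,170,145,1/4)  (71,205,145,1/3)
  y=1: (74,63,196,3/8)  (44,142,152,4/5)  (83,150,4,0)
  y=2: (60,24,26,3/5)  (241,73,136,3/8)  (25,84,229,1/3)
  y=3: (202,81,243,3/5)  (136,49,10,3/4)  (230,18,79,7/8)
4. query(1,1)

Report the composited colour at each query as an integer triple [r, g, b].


query (1,1) [L1,L2,L3] — begin 0,0,0
L1 α=1/2: [81, 77, 241/2]
L2 α=4/5: [1053/5, 493/5, 125/2]
L3 α=4/5: [1933/25, 3333/25, 1341/10]
rounded: [77, 133, 134]


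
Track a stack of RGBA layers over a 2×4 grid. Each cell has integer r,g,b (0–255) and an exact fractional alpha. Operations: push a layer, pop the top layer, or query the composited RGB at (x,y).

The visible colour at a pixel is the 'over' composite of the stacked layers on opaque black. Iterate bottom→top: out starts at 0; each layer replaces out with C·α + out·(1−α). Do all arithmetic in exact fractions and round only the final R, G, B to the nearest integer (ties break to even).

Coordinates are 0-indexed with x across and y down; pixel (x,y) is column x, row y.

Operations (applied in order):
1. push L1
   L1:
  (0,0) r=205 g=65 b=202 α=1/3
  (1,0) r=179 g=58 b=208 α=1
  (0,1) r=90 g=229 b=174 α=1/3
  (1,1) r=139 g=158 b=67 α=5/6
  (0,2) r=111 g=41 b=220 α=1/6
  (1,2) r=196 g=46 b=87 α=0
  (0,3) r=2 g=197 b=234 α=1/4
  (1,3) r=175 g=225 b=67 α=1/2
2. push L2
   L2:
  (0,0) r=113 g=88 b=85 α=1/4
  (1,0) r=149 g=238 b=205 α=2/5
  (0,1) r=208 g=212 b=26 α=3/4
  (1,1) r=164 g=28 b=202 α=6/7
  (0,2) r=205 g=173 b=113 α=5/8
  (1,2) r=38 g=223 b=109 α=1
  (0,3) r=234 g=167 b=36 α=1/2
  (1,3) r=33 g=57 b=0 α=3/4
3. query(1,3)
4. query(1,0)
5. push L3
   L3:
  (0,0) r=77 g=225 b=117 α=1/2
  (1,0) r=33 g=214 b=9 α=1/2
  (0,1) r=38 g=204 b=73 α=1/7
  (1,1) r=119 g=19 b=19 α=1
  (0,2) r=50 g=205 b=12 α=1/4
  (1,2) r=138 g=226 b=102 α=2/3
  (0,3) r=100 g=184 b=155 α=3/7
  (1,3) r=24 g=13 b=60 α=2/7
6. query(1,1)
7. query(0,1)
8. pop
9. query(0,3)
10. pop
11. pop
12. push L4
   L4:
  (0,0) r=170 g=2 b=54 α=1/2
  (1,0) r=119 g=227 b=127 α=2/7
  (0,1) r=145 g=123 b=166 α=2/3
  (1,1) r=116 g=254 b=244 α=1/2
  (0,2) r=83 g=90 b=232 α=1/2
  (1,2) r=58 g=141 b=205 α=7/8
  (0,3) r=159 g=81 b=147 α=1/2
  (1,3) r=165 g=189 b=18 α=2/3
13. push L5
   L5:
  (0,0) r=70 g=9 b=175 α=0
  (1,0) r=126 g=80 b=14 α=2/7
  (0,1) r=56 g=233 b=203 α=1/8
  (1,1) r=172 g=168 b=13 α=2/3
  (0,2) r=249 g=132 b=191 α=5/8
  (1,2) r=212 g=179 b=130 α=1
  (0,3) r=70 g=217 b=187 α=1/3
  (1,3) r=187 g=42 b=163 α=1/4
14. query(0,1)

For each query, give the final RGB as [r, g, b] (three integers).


at x=1,y=3 over L1,L2:
+L1 (α=1/2) → [175/2, 225/2, 67/2]
+L2 (α=3/4) → [373/8, 567/8, 67/8]
rounded: [47, 71, 8]

(1,0) stack=L1,L2; from [0,0,0]:
+L1 (α=1) → [179, 58, 208]
+L2 (α=2/5) → [167, 130, 1034/5]
= [167, 130, 207]

(1,1) stack=L1,L2,L3; from [0,0,0]:
L1 α=5/6: [695/6, 395/3, 335/6]
L2 α=6/7: [6599/42, 899/21, 7607/42]
L3 α=1: [119, 19, 19]
→ [119, 19, 19]

(0,1) stack=L1,L2,L3; from [0,0,0]:
after L1 α=1/3: [30, 229/3, 58]
after L2 α=3/4: [327/2, 2137/12, 34]
after L3 α=1/7: [1019/7, 2545/14, 277/7]
→ [146, 182, 40]

(0,3) stack=L1,L2; from [0,0,0]:
after L1 α=1/4: [1/2, 197/4, 117/2]
after L2 α=1/2: [469/4, 865/8, 189/4]
= [117, 108, 47]

query (0,1) [L4,L5] — begin 0,0,0
+L4 (α=2/3) → [290/3, 82, 332/3]
+L5 (α=1/8) → [1099/12, 807/8, 2933/24]
= [92, 101, 122]


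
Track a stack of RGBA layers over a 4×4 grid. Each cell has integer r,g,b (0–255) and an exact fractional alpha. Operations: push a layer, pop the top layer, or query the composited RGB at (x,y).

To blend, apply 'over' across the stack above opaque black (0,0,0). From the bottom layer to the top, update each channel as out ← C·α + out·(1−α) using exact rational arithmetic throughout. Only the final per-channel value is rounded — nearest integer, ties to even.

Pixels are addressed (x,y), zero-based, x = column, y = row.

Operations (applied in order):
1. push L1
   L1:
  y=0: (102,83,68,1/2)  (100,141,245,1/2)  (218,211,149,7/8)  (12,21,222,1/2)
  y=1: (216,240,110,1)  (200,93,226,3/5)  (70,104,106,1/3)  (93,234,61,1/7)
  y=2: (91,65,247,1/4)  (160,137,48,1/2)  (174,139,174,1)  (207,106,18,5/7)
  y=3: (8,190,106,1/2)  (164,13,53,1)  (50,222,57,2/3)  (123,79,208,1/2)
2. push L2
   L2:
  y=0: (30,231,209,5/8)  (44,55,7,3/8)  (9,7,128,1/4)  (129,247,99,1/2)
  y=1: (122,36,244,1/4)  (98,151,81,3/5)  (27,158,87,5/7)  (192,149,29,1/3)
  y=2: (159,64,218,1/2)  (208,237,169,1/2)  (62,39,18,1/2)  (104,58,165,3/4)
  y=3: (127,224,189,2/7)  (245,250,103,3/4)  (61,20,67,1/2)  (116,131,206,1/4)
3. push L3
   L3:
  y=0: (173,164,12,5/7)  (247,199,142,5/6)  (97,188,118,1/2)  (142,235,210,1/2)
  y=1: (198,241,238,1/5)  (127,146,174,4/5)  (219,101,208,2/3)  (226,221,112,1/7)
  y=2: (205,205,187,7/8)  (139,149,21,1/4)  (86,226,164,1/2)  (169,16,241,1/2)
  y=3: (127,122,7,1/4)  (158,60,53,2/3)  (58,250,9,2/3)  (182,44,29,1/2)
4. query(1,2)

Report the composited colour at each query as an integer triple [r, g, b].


query (1,2) [L1,L2,L3] — begin 0,0,0
+L1 (α=1/2) → [80, 137/2, 24]
+L2 (α=1/2) → [144, 611/4, 193/2]
+L3 (α=1/4) → [571/4, 2429/16, 621/8]
rounded: [143, 152, 78]


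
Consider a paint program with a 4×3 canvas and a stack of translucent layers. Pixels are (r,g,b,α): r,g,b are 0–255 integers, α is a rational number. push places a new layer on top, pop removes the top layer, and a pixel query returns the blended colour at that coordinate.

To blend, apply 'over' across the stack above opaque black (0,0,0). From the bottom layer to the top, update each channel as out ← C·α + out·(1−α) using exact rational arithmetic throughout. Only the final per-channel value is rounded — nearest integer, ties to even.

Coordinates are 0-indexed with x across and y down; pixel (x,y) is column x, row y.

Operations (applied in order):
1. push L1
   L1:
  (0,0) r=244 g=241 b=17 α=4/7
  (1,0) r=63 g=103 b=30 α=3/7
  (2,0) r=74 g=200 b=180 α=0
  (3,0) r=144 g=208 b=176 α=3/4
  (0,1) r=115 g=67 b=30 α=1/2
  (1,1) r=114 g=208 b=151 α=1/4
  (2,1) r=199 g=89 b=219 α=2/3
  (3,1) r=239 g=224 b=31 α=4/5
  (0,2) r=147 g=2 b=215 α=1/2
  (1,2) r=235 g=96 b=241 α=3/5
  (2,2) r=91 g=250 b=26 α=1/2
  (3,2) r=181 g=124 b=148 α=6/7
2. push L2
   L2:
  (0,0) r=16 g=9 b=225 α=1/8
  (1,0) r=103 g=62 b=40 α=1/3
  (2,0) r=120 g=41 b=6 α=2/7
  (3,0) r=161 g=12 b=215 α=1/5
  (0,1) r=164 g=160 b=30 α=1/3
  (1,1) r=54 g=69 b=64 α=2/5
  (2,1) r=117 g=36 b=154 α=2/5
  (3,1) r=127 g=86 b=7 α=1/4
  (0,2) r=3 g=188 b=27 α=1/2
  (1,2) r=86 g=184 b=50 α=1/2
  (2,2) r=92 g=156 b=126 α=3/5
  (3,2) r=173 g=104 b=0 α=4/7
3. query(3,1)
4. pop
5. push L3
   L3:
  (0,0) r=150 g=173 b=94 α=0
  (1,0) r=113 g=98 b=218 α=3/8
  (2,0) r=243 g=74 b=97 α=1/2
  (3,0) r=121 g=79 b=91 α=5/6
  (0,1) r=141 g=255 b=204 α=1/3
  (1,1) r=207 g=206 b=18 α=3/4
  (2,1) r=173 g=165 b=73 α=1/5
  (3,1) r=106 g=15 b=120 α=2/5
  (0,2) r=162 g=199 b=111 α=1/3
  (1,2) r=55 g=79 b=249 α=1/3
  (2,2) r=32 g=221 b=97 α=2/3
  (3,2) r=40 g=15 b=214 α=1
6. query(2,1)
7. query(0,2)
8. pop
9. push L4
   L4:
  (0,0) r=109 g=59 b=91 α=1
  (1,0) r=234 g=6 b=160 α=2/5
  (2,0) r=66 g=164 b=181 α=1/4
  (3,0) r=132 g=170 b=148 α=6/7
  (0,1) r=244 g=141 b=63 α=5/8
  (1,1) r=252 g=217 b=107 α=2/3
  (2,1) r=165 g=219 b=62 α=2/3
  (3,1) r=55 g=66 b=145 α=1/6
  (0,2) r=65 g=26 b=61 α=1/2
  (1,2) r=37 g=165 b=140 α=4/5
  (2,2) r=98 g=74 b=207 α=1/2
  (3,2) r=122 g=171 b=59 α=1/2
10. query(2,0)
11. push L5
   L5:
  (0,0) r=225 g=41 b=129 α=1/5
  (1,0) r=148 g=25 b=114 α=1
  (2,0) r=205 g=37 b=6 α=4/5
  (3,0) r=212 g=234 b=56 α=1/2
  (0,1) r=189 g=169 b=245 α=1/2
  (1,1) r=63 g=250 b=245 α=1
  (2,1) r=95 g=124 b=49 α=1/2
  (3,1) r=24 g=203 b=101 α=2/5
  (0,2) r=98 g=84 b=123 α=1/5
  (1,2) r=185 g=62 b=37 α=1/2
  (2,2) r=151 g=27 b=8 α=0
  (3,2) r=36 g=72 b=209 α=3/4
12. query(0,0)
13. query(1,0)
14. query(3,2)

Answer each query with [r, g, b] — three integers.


(3,1) stack=L1,L2; from [0,0,0]:
L1 α=4/5: [956/5, 896/5, 124/5]
L2 α=1/4: [3503/20, 1559/10, 407/20]
= [175, 156, 20]

query (2,1) [L1,L3] — begin 0,0,0
after L1 α=2/3: [398/3, 178/3, 146]
after L3 α=1/5: [2111/15, 1207/15, 657/5]
rounded: [141, 80, 131]

at x=0,y=2 over L1,L3:
L1 α=1/2: [147/2, 1, 215/2]
L3 α=1/3: [103, 67, 326/3]
→ [103, 67, 109]

query (2,0) [L1,L4] — begin 0,0,0
L1 α=0: [0, 0, 0]
L4 α=1/4: [33/2, 41, 181/4]
rounded: [16, 41, 45]

(0,0) stack=L1,L4,L5; from [0,0,0]:
+L1 (α=4/7) → [976/7, 964/7, 68/7]
+L4 (α=1) → [109, 59, 91]
+L5 (α=1/5) → [661/5, 277/5, 493/5]
rounded: [132, 55, 99]

(1,0) stack=L1,L4,L5; from [0,0,0]:
after L1 α=3/7: [27, 309/7, 90/7]
after L4 α=2/5: [549/5, 1011/35, 502/7]
after L5 α=1: [148, 25, 114]
→ [148, 25, 114]

query (3,2) [L1,L4,L5] — begin 0,0,0
L1 α=6/7: [1086/7, 744/7, 888/7]
L4 α=1/2: [970/7, 1941/14, 1301/14]
L5 α=3/4: [863/14, 4965/56, 10079/56]
= [62, 89, 180]


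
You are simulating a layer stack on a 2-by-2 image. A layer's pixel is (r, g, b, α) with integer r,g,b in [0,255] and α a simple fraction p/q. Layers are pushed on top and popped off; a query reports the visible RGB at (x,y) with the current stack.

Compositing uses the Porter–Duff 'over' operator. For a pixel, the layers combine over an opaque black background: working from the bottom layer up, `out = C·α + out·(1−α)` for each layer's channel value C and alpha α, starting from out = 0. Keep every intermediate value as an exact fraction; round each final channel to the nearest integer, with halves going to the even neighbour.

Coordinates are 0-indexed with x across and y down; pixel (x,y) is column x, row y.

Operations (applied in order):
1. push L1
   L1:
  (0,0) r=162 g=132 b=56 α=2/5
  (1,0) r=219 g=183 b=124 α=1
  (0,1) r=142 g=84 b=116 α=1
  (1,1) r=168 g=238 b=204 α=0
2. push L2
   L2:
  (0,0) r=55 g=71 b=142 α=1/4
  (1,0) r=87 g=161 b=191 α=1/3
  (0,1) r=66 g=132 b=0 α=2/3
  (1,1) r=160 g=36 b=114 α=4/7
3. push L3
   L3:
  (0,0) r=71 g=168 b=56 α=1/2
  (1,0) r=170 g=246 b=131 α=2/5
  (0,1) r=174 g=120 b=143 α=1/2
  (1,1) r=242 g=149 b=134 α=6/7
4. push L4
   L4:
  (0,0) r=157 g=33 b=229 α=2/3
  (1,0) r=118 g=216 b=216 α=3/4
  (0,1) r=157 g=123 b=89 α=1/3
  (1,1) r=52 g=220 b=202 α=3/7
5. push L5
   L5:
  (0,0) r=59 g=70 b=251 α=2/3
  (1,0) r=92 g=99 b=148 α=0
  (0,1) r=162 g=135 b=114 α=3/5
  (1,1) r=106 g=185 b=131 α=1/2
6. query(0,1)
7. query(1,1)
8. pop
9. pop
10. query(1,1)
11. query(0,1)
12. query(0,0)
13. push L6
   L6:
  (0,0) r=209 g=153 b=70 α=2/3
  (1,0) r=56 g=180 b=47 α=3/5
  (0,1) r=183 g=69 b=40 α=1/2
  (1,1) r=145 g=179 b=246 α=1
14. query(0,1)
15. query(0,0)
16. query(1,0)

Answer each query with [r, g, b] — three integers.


at x=0,y=1 over L1,L2,L3,L4,L5:
L1 α=1: [142, 84, 116]
L2 α=2/3: [274/3, 116, 116/3]
L3 α=1/2: [398/3, 118, 545/6]
L4 α=1/3: [1267/9, 359/3, 812/9]
L5 α=3/5: [6908/45, 1933/15, 4702/45]
= [154, 129, 104]

at x=1,y=1 over L1,L2,L3,L4,L5:
+L1 (α=0) → [0, 0, 0]
+L2 (α=4/7) → [640/7, 144/7, 456/7]
+L3 (α=6/7) → [10804/49, 6402/49, 6084/49]
+L4 (α=3/7) → [50860/343, 57948/343, 54030/343]
+L5 (α=1/2) → [43609/343, 121403/686, 98963/686]
= [127, 177, 144]

at x=1,y=1 over L1,L2,L3:
L1 α=0: [0, 0, 0]
L2 α=4/7: [640/7, 144/7, 456/7]
L3 α=6/7: [10804/49, 6402/49, 6084/49]
= [220, 131, 124]

query (0,1) [L1,L2,L3] — begin 0,0,0
L1 α=1: [142, 84, 116]
L2 α=2/3: [274/3, 116, 116/3]
L3 α=1/2: [398/3, 118, 545/6]
= [133, 118, 91]

at x=0,y=0 over L1,L2,L3:
+L1 (α=2/5) → [324/5, 264/5, 112/5]
+L2 (α=1/4) → [1247/20, 1147/20, 523/10]
+L3 (α=1/2) → [2667/40, 4507/40, 1083/20]
= [67, 113, 54]

(0,1) stack=L1,L2,L3,L6; from [0,0,0]:
L1 α=1: [142, 84, 116]
L2 α=2/3: [274/3, 116, 116/3]
L3 α=1/2: [398/3, 118, 545/6]
L6 α=1/2: [947/6, 187/2, 785/12]
rounded: [158, 94, 65]

query (0,0) [L1,L2,L3,L6] — begin 0,0,0
+L1 (α=2/5) → [324/5, 264/5, 112/5]
+L2 (α=1/4) → [1247/20, 1147/20, 523/10]
+L3 (α=1/2) → [2667/40, 4507/40, 1083/20]
+L6 (α=2/3) → [19387/120, 16747/120, 3883/60]
→ [162, 140, 65]

(1,0) stack=L1,L2,L3,L6; from [0,0,0]:
L1 α=1: [219, 183, 124]
L2 α=1/3: [175, 527/3, 439/3]
L3 α=2/5: [173, 1019/5, 701/5]
L6 α=3/5: [514/5, 4738/25, 2107/25]
= [103, 190, 84]


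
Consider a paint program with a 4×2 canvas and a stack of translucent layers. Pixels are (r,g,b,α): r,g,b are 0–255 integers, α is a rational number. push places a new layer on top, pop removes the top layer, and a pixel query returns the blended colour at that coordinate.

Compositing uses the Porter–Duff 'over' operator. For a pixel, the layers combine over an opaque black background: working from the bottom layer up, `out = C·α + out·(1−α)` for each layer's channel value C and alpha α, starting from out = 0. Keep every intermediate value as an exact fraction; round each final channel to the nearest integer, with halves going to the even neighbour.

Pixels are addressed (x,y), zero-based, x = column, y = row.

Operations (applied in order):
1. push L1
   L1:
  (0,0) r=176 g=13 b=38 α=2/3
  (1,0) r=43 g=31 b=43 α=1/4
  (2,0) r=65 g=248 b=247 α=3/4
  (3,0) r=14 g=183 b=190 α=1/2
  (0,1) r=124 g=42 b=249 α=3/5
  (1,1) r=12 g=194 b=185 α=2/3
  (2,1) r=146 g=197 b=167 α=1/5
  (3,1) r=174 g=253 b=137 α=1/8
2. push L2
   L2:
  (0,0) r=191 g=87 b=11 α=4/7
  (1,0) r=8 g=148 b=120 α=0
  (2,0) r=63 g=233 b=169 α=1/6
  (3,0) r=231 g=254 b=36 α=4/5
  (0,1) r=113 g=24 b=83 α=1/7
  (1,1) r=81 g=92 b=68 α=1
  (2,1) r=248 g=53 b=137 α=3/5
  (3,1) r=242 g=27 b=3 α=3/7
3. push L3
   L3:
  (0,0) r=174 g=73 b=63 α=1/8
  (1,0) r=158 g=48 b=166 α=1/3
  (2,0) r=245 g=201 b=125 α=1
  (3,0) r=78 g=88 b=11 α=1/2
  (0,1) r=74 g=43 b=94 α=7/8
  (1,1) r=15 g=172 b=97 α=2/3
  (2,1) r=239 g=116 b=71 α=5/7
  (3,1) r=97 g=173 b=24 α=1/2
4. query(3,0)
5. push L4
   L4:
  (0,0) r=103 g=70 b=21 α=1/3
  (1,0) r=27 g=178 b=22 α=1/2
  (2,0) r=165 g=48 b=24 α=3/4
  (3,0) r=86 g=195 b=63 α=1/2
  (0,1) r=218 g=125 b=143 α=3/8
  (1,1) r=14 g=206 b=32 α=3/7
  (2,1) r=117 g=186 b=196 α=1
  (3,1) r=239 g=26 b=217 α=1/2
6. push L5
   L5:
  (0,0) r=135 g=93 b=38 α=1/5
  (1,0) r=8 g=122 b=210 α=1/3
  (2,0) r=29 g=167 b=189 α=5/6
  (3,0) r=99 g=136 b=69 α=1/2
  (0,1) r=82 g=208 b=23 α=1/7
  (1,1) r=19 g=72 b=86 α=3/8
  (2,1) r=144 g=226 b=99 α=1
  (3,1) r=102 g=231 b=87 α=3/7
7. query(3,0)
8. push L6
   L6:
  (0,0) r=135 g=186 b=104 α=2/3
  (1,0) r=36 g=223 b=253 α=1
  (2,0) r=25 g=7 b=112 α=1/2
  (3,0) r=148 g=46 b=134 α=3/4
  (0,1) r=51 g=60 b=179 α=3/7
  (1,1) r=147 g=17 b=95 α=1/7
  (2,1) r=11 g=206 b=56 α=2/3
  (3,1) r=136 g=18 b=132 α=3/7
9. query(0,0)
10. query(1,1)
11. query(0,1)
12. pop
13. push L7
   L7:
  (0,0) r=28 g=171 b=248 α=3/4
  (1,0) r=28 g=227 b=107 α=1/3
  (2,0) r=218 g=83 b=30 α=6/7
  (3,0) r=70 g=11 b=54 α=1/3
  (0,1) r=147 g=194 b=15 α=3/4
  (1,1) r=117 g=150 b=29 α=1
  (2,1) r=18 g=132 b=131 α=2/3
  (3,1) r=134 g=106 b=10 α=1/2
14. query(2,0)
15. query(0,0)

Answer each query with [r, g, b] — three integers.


(3,0) stack=L1,L2,L3; from [0,0,0]:
+L1 (α=1/2) → [7, 183/2, 95]
+L2 (α=4/5) → [931/5, 443/2, 239/5]
+L3 (α=1/2) → [1321/10, 619/4, 147/5]
= [132, 155, 29]

(3,0) stack=L1,L2,L3,L4,L5; from [0,0,0]:
after L1 α=1/2: [7, 183/2, 95]
after L2 α=4/5: [931/5, 443/2, 239/5]
after L3 α=1/2: [1321/10, 619/4, 147/5]
after L4 α=1/2: [2181/20, 1399/8, 231/5]
after L5 α=1/2: [4161/40, 2487/16, 288/5]
→ [104, 155, 58]

(0,0) stack=L1,L2,L3,L4,L5,L6; from [0,0,0]:
+L1 (α=2/3) → [352/3, 26/3, 76/3]
+L2 (α=4/7) → [1116/7, 374/7, 120/7]
+L3 (α=1/8) → [645/4, 447/8, 183/8]
+L4 (α=1/3) → [851/6, 727/12, 89/4]
+L5 (α=1/5) → [2107/15, 1006/15, 127/5]
+L6 (α=2/3) → [6157/45, 6586/45, 389/5]
= [137, 146, 78]

query (1,1) [L1,L2,L3,L4,L5,L6] — begin 0,0,0
after L1 α=2/3: [8, 388/3, 370/3]
after L2 α=1: [81, 92, 68]
after L3 α=2/3: [37, 436/3, 262/3]
after L4 α=3/7: [190/7, 514/3, 1336/21]
after L5 α=3/8: [1349/56, 1609/12, 6049/84]
after L6 α=1/7: [8163/196, 1643/14, 7379/98]
= [42, 117, 75]

at x=0,y=1 over L1,L2,L3,L4,L5,L6:
after L1 α=3/5: [372/5, 126/5, 747/5]
after L2 α=1/7: [2797/35, 876/35, 4897/35]
after L3 α=7/8: [20927/280, 11411/280, 27927/280]
after L4 α=3/8: [57551/448, 32411/448, 51951/448]
after L5 α=1/7: [191021/1568, 143825/1568, 161005/1568]
after L6 α=3/7: [250997/2744, 214385/2744, 371509/2744]
→ [91, 78, 135]

query (2,0) [L1,L2,L3,L4,L5,L7] — begin 0,0,0
after L1 α=3/4: [195/4, 186, 741/4]
after L2 α=1/6: [409/8, 1163/6, 4381/24]
after L3 α=1: [245, 201, 125]
after L4 α=3/4: [185, 345/4, 197/4]
after L5 α=5/6: [55, 3685/24, 3977/24]
after L7 α=6/7: [1363/7, 15637/168, 8297/168]
→ [195, 93, 49]

query (0,0) [L1,L2,L3,L4,L5,L7] — begin 0,0,0
L1 α=2/3: [352/3, 26/3, 76/3]
L2 α=4/7: [1116/7, 374/7, 120/7]
L3 α=1/8: [645/4, 447/8, 183/8]
L4 α=1/3: [851/6, 727/12, 89/4]
L5 α=1/5: [2107/15, 1006/15, 127/5]
L7 α=3/4: [3367/60, 8701/60, 3847/20]
= [56, 145, 192]
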